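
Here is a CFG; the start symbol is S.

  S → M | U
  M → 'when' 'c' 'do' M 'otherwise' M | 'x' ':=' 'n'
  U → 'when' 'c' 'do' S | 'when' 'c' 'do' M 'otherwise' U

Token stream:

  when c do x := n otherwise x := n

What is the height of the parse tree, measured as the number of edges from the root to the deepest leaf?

3

[S [M when c do [M x := n] otherwise [M x := n]]]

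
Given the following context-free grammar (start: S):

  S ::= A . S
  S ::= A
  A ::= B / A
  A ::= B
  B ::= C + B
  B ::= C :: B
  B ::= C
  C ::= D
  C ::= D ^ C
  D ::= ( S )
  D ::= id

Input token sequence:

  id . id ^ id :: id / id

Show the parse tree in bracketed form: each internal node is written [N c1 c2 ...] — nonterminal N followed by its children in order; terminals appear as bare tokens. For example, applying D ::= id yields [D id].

[S [A [B [C [D id]]]] . [S [A [B [C [D id] ^ [C [D id]]] :: [B [C [D id]]]] / [A [B [C [D id]]]]]]]

S
A . S
B . S
C . S
D . S
id . S
id . A
id . B / A
id . C :: B / A
id . D ^ C :: B / A
id . id ^ C :: B / A
id . id ^ D :: B / A
id . id ^ id :: B / A
id . id ^ id :: C / A
id . id ^ id :: D / A
id . id ^ id :: id / A
id . id ^ id :: id / B
id . id ^ id :: id / C
id . id ^ id :: id / D
id . id ^ id :: id / id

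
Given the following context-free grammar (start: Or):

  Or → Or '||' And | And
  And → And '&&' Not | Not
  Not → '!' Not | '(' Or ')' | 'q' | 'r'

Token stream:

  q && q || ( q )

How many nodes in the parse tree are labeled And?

4

[Or [Or [And [And [Not q]] && [Not q]]] || [And [Not ( [Or [And [Not q]]] )]]]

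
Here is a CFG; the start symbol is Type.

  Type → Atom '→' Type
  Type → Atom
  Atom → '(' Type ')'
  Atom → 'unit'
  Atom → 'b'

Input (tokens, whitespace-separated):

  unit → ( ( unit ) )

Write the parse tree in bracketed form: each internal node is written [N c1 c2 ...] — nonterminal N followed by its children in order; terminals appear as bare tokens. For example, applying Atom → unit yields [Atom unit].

[Type [Atom unit] → [Type [Atom ( [Type [Atom ( [Type [Atom unit]] )]] )]]]

Type
Atom → Type
unit → Type
unit → Atom
unit → ( Type )
unit → ( Atom )
unit → ( ( Type ) )
unit → ( ( Atom ) )
unit → ( ( unit ) )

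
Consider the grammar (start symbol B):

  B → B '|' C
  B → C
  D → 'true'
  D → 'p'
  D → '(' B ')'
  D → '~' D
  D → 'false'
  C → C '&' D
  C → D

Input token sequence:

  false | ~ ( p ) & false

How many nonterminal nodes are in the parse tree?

12

[B [B [C [D false]]] | [C [C [D ~ [D ( [B [C [D p]]] )]]] & [D false]]]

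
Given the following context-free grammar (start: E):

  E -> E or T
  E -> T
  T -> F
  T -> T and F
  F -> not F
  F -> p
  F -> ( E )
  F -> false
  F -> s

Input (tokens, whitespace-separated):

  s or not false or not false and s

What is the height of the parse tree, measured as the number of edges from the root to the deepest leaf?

5

[E [E [E [T [F s]]] or [T [F not [F false]]]] or [T [T [F not [F false]]] and [F s]]]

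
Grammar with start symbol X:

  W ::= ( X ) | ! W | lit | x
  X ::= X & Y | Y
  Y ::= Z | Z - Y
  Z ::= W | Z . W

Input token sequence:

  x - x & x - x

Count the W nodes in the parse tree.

4

[X [X [Y [Z [W x]] - [Y [Z [W x]]]]] & [Y [Z [W x]] - [Y [Z [W x]]]]]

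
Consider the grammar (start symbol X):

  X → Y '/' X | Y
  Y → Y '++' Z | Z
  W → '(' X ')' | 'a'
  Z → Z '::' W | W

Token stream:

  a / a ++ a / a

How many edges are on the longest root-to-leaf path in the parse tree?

[X [Y [Z [W a]]] / [X [Y [Y [Z [W a]]] ++ [Z [W a]]] / [X [Y [Z [W a]]]]]]

6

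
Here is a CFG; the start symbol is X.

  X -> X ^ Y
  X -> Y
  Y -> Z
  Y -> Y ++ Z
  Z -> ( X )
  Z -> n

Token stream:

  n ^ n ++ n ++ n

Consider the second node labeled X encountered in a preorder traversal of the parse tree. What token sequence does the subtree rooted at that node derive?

[X [X [Y [Z n]]] ^ [Y [Y [Y [Z n]] ++ [Z n]] ++ [Z n]]]

n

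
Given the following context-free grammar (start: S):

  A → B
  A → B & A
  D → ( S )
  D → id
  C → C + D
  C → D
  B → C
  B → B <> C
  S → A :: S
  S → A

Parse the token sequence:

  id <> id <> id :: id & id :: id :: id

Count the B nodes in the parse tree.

[S [A [B [B [B [C [D id]]] <> [C [D id]]] <> [C [D id]]]] :: [S [A [B [C [D id]]] & [A [B [C [D id]]]]] :: [S [A [B [C [D id]]]] :: [S [A [B [C [D id]]]]]]]]

7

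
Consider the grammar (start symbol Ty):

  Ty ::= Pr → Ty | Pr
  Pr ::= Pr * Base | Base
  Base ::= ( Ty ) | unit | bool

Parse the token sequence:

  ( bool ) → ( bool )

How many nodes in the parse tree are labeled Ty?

4

[Ty [Pr [Base ( [Ty [Pr [Base bool]]] )]] → [Ty [Pr [Base ( [Ty [Pr [Base bool]]] )]]]]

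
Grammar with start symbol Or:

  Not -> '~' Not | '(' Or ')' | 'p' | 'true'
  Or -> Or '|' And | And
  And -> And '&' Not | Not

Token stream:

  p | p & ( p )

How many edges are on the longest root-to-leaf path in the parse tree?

[Or [Or [And [Not p]]] | [And [And [Not p]] & [Not ( [Or [And [Not p]]] )]]]

6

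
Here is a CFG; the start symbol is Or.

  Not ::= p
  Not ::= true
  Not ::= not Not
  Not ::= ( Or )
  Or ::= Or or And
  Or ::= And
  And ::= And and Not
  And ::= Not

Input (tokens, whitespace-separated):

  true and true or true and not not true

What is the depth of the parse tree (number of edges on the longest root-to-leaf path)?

5

[Or [Or [And [And [Not true]] and [Not true]]] or [And [And [Not true]] and [Not not [Not not [Not true]]]]]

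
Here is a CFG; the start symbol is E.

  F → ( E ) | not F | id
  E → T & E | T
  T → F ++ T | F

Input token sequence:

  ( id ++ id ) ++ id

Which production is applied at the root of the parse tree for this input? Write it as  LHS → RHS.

[E [T [F ( [E [T [F id] ++ [T [F id]]]] )] ++ [T [F id]]]]

E → T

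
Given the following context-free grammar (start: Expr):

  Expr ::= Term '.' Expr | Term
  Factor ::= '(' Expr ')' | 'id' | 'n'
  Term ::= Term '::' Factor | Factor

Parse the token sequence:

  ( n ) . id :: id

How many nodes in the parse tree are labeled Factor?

4

[Expr [Term [Factor ( [Expr [Term [Factor n]]] )]] . [Expr [Term [Term [Factor id]] :: [Factor id]]]]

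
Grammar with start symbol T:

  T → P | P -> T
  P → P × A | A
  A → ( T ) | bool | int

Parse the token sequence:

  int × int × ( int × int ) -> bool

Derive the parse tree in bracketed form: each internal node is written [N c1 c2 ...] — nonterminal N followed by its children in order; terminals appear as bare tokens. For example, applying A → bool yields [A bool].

T
P -> T
P × A -> T
P × A × A -> T
A × A × A -> T
int × A × A -> T
int × int × A -> T
int × int × ( T ) -> T
int × int × ( P ) -> T
int × int × ( P × A ) -> T
int × int × ( A × A ) -> T
int × int × ( int × A ) -> T
int × int × ( int × int ) -> T
int × int × ( int × int ) -> P
int × int × ( int × int ) -> A
int × int × ( int × int ) -> bool

[T [P [P [P [A int]] × [A int]] × [A ( [T [P [P [A int]] × [A int]]] )]] -> [T [P [A bool]]]]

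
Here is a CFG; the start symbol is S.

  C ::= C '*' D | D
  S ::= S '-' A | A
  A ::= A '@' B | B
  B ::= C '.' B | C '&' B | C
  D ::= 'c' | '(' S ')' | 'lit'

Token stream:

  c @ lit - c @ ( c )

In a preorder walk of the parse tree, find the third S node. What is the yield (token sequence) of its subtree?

c

[S [S [A [A [B [C [D c]]]] @ [B [C [D lit]]]]] - [A [A [B [C [D c]]]] @ [B [C [D ( [S [A [B [C [D c]]]]] )]]]]]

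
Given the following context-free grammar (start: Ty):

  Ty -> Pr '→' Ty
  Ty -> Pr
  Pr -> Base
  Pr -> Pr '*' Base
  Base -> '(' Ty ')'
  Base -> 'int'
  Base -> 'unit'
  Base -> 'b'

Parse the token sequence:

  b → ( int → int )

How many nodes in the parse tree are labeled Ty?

[Ty [Pr [Base b]] → [Ty [Pr [Base ( [Ty [Pr [Base int]] → [Ty [Pr [Base int]]]] )]]]]

4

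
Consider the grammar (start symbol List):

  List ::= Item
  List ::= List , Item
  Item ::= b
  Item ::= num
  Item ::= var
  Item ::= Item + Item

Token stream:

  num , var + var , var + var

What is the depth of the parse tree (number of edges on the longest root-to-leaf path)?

4

[List [List [List [Item num]] , [Item [Item var] + [Item var]]] , [Item [Item var] + [Item var]]]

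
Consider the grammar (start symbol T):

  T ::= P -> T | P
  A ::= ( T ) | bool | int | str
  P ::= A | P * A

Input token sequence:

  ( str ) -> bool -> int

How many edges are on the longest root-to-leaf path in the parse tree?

6

[T [P [A ( [T [P [A str]]] )]] -> [T [P [A bool]] -> [T [P [A int]]]]]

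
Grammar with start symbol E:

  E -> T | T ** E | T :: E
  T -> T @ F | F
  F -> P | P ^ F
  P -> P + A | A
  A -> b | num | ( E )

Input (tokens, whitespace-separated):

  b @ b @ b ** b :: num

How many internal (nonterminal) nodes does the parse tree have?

23

[E [T [T [T [F [P [A b]]]] @ [F [P [A b]]]] @ [F [P [A b]]]] ** [E [T [F [P [A b]]]] :: [E [T [F [P [A num]]]]]]]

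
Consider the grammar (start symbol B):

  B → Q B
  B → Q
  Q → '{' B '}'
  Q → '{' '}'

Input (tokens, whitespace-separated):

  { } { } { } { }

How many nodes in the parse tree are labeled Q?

4

[B [Q { }] [B [Q { }] [B [Q { }] [B [Q { }]]]]]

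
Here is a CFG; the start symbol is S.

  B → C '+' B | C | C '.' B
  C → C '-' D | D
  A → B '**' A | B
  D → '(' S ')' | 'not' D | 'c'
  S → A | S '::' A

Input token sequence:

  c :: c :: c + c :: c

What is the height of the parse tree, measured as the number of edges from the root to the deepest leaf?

[S [S [S [S [A [B [C [D c]]]]] :: [A [B [C [D c]]]]] :: [A [B [C [D c]] + [B [C [D c]]]]]] :: [A [B [C [D c]]]]]

8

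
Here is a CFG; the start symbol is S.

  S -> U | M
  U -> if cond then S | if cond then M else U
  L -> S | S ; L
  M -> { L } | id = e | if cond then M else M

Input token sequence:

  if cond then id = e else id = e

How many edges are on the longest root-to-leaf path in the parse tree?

3

[S [M if cond then [M id = e] else [M id = e]]]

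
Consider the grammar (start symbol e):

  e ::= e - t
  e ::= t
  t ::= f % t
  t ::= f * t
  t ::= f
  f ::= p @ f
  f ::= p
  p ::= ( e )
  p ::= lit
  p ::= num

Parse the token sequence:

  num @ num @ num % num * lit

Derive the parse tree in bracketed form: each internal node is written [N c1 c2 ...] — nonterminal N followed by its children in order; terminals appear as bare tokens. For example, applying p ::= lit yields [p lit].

[e [t [f [p num] @ [f [p num] @ [f [p num]]]] % [t [f [p num]] * [t [f [p lit]]]]]]

e
t
f % t
p @ f % t
num @ f % t
num @ p @ f % t
num @ num @ f % t
num @ num @ p % t
num @ num @ num % t
num @ num @ num % f * t
num @ num @ num % p * t
num @ num @ num % num * t
num @ num @ num % num * f
num @ num @ num % num * p
num @ num @ num % num * lit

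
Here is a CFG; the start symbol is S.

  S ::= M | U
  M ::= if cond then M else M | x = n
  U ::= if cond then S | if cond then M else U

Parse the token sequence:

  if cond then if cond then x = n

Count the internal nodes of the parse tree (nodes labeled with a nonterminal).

6

[S [U if cond then [S [U if cond then [S [M x = n]]]]]]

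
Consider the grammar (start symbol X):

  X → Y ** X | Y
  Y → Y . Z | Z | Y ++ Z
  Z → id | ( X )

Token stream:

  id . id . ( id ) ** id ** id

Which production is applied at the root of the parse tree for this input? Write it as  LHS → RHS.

[X [Y [Y [Y [Z id]] . [Z id]] . [Z ( [X [Y [Z id]]] )]] ** [X [Y [Z id]] ** [X [Y [Z id]]]]]

X → Y ** X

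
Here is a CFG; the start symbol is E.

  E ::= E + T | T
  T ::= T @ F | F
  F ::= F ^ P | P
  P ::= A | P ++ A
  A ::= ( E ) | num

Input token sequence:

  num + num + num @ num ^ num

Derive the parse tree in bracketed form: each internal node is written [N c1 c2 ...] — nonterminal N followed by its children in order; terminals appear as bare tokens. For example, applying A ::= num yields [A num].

[E [E [E [T [F [P [A num]]]]] + [T [F [P [A num]]]]] + [T [T [F [P [A num]]]] @ [F [F [P [A num]]] ^ [P [A num]]]]]

E
E + T
E + T + T
T + T + T
F + T + T
P + T + T
A + T + T
num + T + T
num + F + T
num + P + T
num + A + T
num + num + T
num + num + T @ F
num + num + F @ F
num + num + P @ F
num + num + A @ F
num + num + num @ F
num + num + num @ F ^ P
num + num + num @ P ^ P
num + num + num @ A ^ P
num + num + num @ num ^ P
num + num + num @ num ^ A
num + num + num @ num ^ num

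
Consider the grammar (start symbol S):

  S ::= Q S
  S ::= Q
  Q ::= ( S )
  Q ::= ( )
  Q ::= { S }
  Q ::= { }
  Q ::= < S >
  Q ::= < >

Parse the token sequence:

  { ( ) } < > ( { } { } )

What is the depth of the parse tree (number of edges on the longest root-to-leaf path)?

7

[S [Q { [S [Q ( )]] }] [S [Q < >] [S [Q ( [S [Q { }] [S [Q { }]]] )]]]]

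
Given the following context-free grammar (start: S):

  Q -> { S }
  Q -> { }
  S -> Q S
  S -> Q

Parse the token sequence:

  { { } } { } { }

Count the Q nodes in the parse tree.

4

[S [Q { [S [Q { }]] }] [S [Q { }] [S [Q { }]]]]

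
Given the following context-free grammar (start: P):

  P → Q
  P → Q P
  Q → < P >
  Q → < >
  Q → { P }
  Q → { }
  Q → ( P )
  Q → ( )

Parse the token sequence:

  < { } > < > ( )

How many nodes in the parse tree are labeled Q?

[P [Q < [P [Q { }]] >] [P [Q < >] [P [Q ( )]]]]

4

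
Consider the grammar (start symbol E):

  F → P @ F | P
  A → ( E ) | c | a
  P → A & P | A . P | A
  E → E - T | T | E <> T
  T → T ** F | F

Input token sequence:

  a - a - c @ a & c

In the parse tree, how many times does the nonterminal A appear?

[E [E [E [T [F [P [A a]]]]] - [T [F [P [A a]]]]] - [T [F [P [A c]] @ [F [P [A a] & [P [A c]]]]]]]

5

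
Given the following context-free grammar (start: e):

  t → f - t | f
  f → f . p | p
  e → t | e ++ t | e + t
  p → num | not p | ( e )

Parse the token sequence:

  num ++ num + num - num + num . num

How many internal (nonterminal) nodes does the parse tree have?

21

[e [e [e [e [t [f [p num]]]] ++ [t [f [p num]]]] + [t [f [p num]] - [t [f [p num]]]]] + [t [f [f [p num]] . [p num]]]]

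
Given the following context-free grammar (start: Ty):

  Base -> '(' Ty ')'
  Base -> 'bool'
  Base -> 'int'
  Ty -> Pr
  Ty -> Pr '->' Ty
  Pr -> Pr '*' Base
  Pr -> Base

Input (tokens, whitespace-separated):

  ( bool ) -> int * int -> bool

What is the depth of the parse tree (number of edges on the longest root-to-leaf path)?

6

[Ty [Pr [Base ( [Ty [Pr [Base bool]]] )]] -> [Ty [Pr [Pr [Base int]] * [Base int]] -> [Ty [Pr [Base bool]]]]]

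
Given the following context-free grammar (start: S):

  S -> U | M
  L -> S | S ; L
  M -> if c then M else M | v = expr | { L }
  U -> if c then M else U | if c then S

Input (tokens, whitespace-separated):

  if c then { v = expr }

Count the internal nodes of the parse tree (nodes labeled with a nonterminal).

[S [U if c then [S [M { [L [S [M v = expr]]] }]]]]

7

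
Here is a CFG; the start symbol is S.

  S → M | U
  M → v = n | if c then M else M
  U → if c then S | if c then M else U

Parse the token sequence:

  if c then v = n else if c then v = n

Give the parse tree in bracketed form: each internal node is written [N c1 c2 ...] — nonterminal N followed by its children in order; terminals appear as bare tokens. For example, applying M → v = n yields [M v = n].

[S [U if c then [M v = n] else [U if c then [S [M v = n]]]]]

S
U
if c then M else U
if c then v = n else U
if c then v = n else if c then S
if c then v = n else if c then M
if c then v = n else if c then v = n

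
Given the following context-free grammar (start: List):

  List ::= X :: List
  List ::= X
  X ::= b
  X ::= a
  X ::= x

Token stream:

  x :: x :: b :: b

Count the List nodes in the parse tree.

4

[List [X x] :: [List [X x] :: [List [X b] :: [List [X b]]]]]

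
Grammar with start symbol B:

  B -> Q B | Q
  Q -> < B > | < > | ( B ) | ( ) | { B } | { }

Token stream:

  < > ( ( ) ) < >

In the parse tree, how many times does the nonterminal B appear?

[B [Q < >] [B [Q ( [B [Q ( )]] )] [B [Q < >]]]]

4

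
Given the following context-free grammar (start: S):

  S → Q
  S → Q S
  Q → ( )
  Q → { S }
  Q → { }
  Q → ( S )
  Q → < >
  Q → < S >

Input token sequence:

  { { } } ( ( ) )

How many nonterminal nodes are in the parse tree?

8

[S [Q { [S [Q { }]] }] [S [Q ( [S [Q ( )]] )]]]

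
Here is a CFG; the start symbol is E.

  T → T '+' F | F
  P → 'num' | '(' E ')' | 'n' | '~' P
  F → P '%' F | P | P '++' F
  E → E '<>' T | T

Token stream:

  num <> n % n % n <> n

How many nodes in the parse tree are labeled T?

[E [E [E [T [F [P num]]]] <> [T [F [P n] % [F [P n] % [F [P n]]]]]] <> [T [F [P n]]]]

3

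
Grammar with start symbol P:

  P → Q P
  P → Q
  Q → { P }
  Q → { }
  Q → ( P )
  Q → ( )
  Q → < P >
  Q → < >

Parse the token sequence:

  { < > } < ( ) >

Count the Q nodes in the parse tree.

4

[P [Q { [P [Q < >]] }] [P [Q < [P [Q ( )]] >]]]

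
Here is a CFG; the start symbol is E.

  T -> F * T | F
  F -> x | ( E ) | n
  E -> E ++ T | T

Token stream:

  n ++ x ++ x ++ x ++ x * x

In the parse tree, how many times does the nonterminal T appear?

6

[E [E [E [E [E [T [F n]]] ++ [T [F x]]] ++ [T [F x]]] ++ [T [F x]]] ++ [T [F x] * [T [F x]]]]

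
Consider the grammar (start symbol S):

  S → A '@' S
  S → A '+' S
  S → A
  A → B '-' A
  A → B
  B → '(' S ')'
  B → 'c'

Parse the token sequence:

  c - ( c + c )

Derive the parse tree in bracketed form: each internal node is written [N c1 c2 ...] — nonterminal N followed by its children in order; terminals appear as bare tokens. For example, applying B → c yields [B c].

[S [A [B c] - [A [B ( [S [A [B c]] + [S [A [B c]]]] )]]]]

S
A
B - A
c - A
c - B
c - ( S )
c - ( A + S )
c - ( B + S )
c - ( c + S )
c - ( c + A )
c - ( c + B )
c - ( c + c )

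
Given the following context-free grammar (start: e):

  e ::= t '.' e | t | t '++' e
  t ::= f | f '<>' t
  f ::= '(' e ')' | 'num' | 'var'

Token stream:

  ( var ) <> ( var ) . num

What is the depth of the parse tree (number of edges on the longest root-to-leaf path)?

[e [t [f ( [e [t [f var]]] )] <> [t [f ( [e [t [f var]]] )]]] . [e [t [f num]]]]

7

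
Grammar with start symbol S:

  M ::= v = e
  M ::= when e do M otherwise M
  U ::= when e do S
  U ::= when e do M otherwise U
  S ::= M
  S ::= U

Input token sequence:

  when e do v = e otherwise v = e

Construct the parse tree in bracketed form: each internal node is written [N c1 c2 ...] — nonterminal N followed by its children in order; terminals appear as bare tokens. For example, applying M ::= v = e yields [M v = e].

[S [M when e do [M v = e] otherwise [M v = e]]]

S
M
when e do M otherwise M
when e do v = e otherwise M
when e do v = e otherwise v = e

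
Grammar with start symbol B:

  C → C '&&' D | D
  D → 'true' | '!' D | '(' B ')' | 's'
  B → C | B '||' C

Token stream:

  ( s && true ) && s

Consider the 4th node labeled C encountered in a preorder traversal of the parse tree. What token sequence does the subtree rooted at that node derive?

s

[B [C [C [D ( [B [C [C [D s]] && [D true]]] )]] && [D s]]]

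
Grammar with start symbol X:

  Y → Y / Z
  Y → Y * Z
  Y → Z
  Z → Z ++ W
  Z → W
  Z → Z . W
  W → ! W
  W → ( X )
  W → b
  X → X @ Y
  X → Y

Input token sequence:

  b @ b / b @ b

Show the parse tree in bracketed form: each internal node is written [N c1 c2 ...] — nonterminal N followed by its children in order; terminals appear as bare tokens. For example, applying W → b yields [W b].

[X [X [X [Y [Z [W b]]]] @ [Y [Y [Z [W b]]] / [Z [W b]]]] @ [Y [Z [W b]]]]

X
X @ Y
X @ Y @ Y
Y @ Y @ Y
Z @ Y @ Y
W @ Y @ Y
b @ Y @ Y
b @ Y / Z @ Y
b @ Z / Z @ Y
b @ W / Z @ Y
b @ b / Z @ Y
b @ b / W @ Y
b @ b / b @ Y
b @ b / b @ Z
b @ b / b @ W
b @ b / b @ b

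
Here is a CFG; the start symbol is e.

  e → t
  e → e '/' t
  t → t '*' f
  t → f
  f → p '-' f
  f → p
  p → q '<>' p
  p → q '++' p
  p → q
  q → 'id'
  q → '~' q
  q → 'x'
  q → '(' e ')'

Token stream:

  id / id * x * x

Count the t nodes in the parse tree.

4

[e [e [t [f [p [q id]]]]] / [t [t [t [f [p [q id]]]] * [f [p [q x]]]] * [f [p [q x]]]]]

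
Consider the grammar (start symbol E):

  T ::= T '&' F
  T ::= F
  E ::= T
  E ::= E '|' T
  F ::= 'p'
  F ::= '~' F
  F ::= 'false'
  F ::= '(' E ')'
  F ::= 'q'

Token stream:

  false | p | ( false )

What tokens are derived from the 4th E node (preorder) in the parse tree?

[E [E [E [T [F false]]] | [T [F p]]] | [T [F ( [E [T [F false]]] )]]]

false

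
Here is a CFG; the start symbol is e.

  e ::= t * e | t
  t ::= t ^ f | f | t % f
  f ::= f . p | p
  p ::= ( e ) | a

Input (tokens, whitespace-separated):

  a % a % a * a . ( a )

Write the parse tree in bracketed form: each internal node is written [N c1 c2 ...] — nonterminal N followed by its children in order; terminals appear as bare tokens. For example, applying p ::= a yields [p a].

[e [t [t [t [f [p a]]] % [f [p a]]] % [f [p a]]] * [e [t [f [f [p a]] . [p ( [e [t [f [p a]]]] )]]]]]

e
t * e
t % f * e
t % f % f * e
f % f % f * e
p % f % f * e
a % f % f * e
a % p % f * e
a % a % f * e
a % a % p * e
a % a % a * e
a % a % a * t
a % a % a * f
a % a % a * f . p
a % a % a * p . p
a % a % a * a . p
a % a % a * a . ( e )
a % a % a * a . ( t )
a % a % a * a . ( f )
a % a % a * a . ( p )
a % a % a * a . ( a )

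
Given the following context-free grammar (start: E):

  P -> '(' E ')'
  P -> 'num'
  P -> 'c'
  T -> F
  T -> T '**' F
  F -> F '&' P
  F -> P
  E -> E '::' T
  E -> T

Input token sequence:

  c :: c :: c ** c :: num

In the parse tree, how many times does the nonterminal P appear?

5

[E [E [E [E [T [F [P c]]]] :: [T [F [P c]]]] :: [T [T [F [P c]]] ** [F [P c]]]] :: [T [F [P num]]]]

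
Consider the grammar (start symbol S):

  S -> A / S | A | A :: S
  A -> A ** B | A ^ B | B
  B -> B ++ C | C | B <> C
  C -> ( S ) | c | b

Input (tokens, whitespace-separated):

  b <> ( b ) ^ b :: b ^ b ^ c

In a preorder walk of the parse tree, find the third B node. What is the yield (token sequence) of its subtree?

[S [A [A [B [B [C b]] <> [C ( [S [A [B [C b]]]] )]]] ^ [B [C b]]] :: [S [A [A [A [B [C b]]] ^ [B [C b]]] ^ [B [C c]]]]]

b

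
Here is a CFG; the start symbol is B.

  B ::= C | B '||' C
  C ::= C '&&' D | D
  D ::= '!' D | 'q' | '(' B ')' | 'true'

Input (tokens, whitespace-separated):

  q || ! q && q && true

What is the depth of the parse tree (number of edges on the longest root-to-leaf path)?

[B [B [C [D q]]] || [C [C [C [D ! [D q]]] && [D q]] && [D true]]]

6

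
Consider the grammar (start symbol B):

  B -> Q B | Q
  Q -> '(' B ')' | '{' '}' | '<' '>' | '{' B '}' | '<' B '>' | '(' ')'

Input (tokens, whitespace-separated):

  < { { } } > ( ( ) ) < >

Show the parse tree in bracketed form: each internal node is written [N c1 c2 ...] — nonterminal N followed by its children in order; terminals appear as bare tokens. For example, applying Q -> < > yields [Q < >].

B
Q B
< B > B
< Q > B
< { B } > B
< { Q } > B
< { { } } > B
< { { } } > Q B
< { { } } > ( B ) B
< { { } } > ( Q ) B
< { { } } > ( ( ) ) B
< { { } } > ( ( ) ) Q
< { { } } > ( ( ) ) < >

[B [Q < [B [Q { [B [Q { }]] }]] >] [B [Q ( [B [Q ( )]] )] [B [Q < >]]]]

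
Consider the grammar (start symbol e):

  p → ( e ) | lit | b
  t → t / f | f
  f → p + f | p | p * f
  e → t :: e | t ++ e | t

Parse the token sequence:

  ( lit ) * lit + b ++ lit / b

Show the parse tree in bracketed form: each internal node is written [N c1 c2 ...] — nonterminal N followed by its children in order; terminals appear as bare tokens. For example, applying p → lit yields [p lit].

e
t ++ e
f ++ e
p * f ++ e
( e ) * f ++ e
( t ) * f ++ e
( f ) * f ++ e
( p ) * f ++ e
( lit ) * f ++ e
( lit ) * p + f ++ e
( lit ) * lit + f ++ e
( lit ) * lit + p ++ e
( lit ) * lit + b ++ e
( lit ) * lit + b ++ t
( lit ) * lit + b ++ t / f
( lit ) * lit + b ++ f / f
( lit ) * lit + b ++ p / f
( lit ) * lit + b ++ lit / f
( lit ) * lit + b ++ lit / p
( lit ) * lit + b ++ lit / b

[e [t [f [p ( [e [t [f [p lit]]]] )] * [f [p lit] + [f [p b]]]]] ++ [e [t [t [f [p lit]]] / [f [p b]]]]]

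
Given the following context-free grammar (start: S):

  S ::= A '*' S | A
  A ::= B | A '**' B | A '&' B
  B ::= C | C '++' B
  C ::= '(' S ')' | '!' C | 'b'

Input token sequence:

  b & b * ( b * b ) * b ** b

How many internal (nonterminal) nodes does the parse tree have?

[S [A [A [B [C b]]] & [B [C b]]] * [S [A [B [C ( [S [A [B [C b]]] * [S [A [B [C b]]]]] )]]] * [S [A [A [B [C b]]] ** [B [C b]]]]]]

26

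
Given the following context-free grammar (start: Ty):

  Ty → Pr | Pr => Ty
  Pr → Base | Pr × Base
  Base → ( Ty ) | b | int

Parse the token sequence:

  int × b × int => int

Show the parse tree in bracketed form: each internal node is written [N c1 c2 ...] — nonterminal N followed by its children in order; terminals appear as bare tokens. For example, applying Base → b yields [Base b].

Ty
Pr => Ty
Pr × Base => Ty
Pr × Base × Base => Ty
Base × Base × Base => Ty
int × Base × Base => Ty
int × b × Base => Ty
int × b × int => Ty
int × b × int => Pr
int × b × int => Base
int × b × int => int

[Ty [Pr [Pr [Pr [Base int]] × [Base b]] × [Base int]] => [Ty [Pr [Base int]]]]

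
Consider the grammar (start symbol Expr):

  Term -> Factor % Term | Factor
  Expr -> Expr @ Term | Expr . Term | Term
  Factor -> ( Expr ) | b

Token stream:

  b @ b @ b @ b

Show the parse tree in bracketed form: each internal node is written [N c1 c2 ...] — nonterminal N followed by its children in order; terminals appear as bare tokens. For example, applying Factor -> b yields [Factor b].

Expr
Expr @ Term
Expr @ Term @ Term
Expr @ Term @ Term @ Term
Term @ Term @ Term @ Term
Factor @ Term @ Term @ Term
b @ Term @ Term @ Term
b @ Factor @ Term @ Term
b @ b @ Term @ Term
b @ b @ Factor @ Term
b @ b @ b @ Term
b @ b @ b @ Factor
b @ b @ b @ b

[Expr [Expr [Expr [Expr [Term [Factor b]]] @ [Term [Factor b]]] @ [Term [Factor b]]] @ [Term [Factor b]]]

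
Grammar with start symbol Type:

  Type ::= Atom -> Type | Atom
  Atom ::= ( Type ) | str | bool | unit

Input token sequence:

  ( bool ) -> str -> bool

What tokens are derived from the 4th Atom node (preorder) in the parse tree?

[Type [Atom ( [Type [Atom bool]] )] -> [Type [Atom str] -> [Type [Atom bool]]]]

bool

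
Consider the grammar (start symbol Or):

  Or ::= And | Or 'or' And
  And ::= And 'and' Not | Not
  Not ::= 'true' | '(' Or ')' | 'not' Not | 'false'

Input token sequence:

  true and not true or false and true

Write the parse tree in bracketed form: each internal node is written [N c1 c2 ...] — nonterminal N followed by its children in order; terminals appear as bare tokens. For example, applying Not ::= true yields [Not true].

[Or [Or [And [And [Not true]] and [Not not [Not true]]]] or [And [And [Not false]] and [Not true]]]

Or
Or or And
And or And
And and Not or And
Not and Not or And
true and Not or And
true and not Not or And
true and not true or And
true and not true or And and Not
true and not true or Not and Not
true and not true or false and Not
true and not true or false and true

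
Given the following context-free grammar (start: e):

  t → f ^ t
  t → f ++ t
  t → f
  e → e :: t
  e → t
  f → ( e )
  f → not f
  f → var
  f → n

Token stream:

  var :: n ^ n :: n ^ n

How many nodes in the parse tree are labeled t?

[e [e [e [t [f var]]] :: [t [f n] ^ [t [f n]]]] :: [t [f n] ^ [t [f n]]]]

5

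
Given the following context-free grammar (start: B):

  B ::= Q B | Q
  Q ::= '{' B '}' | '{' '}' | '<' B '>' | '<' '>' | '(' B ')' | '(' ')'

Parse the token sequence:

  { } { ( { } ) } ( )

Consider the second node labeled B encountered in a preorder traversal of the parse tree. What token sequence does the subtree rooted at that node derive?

{ ( { } ) } ( )

[B [Q { }] [B [Q { [B [Q ( [B [Q { }]] )]] }] [B [Q ( )]]]]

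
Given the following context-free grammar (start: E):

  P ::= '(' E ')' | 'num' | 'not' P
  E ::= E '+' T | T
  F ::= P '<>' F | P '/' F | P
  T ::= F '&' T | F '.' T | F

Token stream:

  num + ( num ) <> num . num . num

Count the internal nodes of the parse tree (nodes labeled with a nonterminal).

20

[E [E [T [F [P num]]]] + [T [F [P ( [E [T [F [P num]]]] )] <> [F [P num]]] . [T [F [P num]] . [T [F [P num]]]]]]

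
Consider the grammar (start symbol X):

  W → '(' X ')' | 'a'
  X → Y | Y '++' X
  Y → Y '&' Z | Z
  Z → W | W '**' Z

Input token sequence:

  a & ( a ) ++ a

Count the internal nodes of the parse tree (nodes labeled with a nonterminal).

15

[X [Y [Y [Z [W a]]] & [Z [W ( [X [Y [Z [W a]]]] )]]] ++ [X [Y [Z [W a]]]]]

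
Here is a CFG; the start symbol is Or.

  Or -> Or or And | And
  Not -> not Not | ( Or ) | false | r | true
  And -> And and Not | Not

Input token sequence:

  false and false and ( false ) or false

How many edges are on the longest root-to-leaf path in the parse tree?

7

[Or [Or [And [And [And [Not false]] and [Not false]] and [Not ( [Or [And [Not false]]] )]]] or [And [Not false]]]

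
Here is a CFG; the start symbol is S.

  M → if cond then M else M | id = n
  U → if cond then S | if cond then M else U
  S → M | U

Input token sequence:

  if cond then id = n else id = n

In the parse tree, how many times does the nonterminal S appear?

[S [M if cond then [M id = n] else [M id = n]]]

1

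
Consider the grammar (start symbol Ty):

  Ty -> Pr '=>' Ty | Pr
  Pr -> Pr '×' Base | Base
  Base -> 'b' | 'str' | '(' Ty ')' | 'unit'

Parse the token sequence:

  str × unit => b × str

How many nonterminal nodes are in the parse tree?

[Ty [Pr [Pr [Base str]] × [Base unit]] => [Ty [Pr [Pr [Base b]] × [Base str]]]]

10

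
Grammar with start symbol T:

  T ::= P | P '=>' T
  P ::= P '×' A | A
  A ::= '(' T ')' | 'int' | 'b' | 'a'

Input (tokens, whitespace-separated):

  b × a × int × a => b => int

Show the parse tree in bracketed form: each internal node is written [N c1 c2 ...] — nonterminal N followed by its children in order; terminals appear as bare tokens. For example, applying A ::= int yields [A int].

[T [P [P [P [P [A b]] × [A a]] × [A int]] × [A a]] => [T [P [A b]] => [T [P [A int]]]]]

T
P => T
P × A => T
P × A × A => T
P × A × A × A => T
A × A × A × A => T
b × A × A × A => T
b × a × A × A => T
b × a × int × A => T
b × a × int × a => T
b × a × int × a => P => T
b × a × int × a => A => T
b × a × int × a => b => T
b × a × int × a => b => P
b × a × int × a => b => A
b × a × int × a => b => int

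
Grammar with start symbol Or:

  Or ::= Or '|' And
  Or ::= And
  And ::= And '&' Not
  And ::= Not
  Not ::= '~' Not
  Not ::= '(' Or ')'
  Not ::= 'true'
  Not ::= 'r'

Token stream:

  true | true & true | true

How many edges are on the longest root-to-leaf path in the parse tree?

5

[Or [Or [Or [And [Not true]]] | [And [And [Not true]] & [Not true]]] | [And [Not true]]]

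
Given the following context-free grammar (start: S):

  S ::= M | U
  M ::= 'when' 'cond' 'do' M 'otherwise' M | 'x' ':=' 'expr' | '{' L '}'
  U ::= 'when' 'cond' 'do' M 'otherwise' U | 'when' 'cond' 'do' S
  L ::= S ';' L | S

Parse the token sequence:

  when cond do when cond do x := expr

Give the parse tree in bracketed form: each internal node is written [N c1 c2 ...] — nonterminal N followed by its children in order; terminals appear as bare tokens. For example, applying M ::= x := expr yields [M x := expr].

S
U
when cond do S
when cond do U
when cond do when cond do S
when cond do when cond do M
when cond do when cond do x := expr

[S [U when cond do [S [U when cond do [S [M x := expr]]]]]]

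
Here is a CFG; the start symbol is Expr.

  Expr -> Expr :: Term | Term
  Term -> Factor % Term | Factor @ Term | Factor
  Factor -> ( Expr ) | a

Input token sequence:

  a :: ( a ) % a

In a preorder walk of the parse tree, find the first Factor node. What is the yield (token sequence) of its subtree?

[Expr [Expr [Term [Factor a]]] :: [Term [Factor ( [Expr [Term [Factor a]]] )] % [Term [Factor a]]]]

a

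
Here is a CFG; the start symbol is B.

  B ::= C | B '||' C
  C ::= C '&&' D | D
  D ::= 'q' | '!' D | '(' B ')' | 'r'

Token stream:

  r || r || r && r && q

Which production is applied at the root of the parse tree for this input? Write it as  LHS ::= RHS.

B ::= B '||' C

[B [B [B [C [D r]]] || [C [D r]]] || [C [C [C [D r]] && [D r]] && [D q]]]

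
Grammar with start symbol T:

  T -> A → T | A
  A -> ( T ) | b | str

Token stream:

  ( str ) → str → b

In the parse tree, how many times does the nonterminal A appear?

[T [A ( [T [A str]] )] → [T [A str] → [T [A b]]]]

4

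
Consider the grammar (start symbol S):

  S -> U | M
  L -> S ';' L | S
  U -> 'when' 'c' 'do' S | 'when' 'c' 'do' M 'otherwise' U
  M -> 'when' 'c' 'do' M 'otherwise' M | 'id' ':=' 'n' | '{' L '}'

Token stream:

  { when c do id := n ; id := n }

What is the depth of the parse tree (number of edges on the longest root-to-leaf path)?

[S [M { [L [S [U when c do [S [M id := n]]]] ; [L [S [M id := n]]]] }]]

7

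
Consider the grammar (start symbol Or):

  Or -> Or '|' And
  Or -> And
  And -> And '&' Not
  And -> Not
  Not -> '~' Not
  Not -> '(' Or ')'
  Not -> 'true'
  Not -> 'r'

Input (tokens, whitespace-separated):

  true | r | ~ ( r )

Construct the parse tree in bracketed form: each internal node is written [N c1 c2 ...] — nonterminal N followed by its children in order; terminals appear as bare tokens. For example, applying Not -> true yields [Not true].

Or
Or | And
Or | And | And
And | And | And
Not | And | And
true | And | And
true | Not | And
true | r | And
true | r | Not
true | r | ~ Not
true | r | ~ ( Or )
true | r | ~ ( And )
true | r | ~ ( Not )
true | r | ~ ( r )

[Or [Or [Or [And [Not true]]] | [And [Not r]]] | [And [Not ~ [Not ( [Or [And [Not r]]] )]]]]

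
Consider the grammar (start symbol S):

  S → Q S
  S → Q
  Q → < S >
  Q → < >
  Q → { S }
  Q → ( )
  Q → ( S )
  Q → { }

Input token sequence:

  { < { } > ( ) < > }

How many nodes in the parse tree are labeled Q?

5

[S [Q { [S [Q < [S [Q { }]] >] [S [Q ( )] [S [Q < >]]]] }]]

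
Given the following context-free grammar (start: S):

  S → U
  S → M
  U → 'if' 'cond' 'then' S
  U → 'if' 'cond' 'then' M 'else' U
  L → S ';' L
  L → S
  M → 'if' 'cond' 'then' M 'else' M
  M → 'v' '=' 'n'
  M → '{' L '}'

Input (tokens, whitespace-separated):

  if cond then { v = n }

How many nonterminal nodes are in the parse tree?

7

[S [U if cond then [S [M { [L [S [M v = n]]] }]]]]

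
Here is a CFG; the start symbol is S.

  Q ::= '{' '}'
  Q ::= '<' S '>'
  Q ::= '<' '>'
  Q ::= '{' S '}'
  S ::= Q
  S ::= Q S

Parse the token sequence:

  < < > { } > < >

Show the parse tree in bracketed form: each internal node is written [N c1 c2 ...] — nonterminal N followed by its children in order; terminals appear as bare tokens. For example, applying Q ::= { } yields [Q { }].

[S [Q < [S [Q < >] [S [Q { }]]] >] [S [Q < >]]]

S
Q S
< S > S
< Q S > S
< < > S > S
< < > Q > S
< < > { } > S
< < > { } > Q
< < > { } > < >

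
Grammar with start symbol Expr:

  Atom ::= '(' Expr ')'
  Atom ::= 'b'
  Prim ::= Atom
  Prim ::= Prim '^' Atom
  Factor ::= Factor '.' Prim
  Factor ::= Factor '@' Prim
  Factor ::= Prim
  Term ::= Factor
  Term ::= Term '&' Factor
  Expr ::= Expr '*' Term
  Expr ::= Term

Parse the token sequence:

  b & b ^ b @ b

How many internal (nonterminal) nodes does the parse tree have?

[Expr [Term [Term [Factor [Prim [Atom b]]]] & [Factor [Factor [Prim [Prim [Atom b]] ^ [Atom b]]] @ [Prim [Atom b]]]]]

14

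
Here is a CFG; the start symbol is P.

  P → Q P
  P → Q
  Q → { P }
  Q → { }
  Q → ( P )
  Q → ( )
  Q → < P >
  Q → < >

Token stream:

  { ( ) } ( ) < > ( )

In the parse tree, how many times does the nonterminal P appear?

5

[P [Q { [P [Q ( )]] }] [P [Q ( )] [P [Q < >] [P [Q ( )]]]]]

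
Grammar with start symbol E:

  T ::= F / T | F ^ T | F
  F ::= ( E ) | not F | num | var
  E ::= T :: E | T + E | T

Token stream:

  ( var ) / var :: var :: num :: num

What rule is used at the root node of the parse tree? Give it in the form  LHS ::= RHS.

E ::= T :: E

[E [T [F ( [E [T [F var]]] )] / [T [F var]]] :: [E [T [F var]] :: [E [T [F num]] :: [E [T [F num]]]]]]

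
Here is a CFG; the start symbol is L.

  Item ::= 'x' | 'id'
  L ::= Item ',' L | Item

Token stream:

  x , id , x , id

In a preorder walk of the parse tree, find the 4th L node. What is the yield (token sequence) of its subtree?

[L [Item x] , [L [Item id] , [L [Item x] , [L [Item id]]]]]

id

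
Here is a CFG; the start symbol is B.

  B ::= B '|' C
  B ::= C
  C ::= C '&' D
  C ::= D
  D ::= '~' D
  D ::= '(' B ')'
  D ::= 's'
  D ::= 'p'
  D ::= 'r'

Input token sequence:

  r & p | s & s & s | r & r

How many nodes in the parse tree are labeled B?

[B [B [B [C [C [D r]] & [D p]]] | [C [C [C [D s]] & [D s]] & [D s]]] | [C [C [D r]] & [D r]]]

3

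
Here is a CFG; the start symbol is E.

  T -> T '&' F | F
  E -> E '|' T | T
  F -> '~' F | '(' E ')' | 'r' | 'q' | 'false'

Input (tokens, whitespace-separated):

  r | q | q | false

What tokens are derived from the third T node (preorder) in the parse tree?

[E [E [E [E [T [F r]]] | [T [F q]]] | [T [F q]]] | [T [F false]]]

q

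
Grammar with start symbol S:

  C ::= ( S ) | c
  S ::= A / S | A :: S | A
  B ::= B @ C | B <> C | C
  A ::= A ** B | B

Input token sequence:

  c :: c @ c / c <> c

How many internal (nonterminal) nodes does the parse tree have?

[S [A [B [C c]]] :: [S [A [B [B [C c]] @ [C c]]] / [S [A [B [B [C c]] <> [C c]]]]]]

16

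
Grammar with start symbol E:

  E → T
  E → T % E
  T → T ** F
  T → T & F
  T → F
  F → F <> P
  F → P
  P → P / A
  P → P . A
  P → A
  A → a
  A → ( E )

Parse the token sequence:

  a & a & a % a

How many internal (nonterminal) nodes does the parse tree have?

18

[E [T [T [T [F [P [A a]]]] & [F [P [A a]]]] & [F [P [A a]]]] % [E [T [F [P [A a]]]]]]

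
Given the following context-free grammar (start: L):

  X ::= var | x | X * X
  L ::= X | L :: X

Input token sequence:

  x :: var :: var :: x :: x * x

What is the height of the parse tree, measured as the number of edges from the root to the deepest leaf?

[L [L [L [L [L [X x]] :: [X var]] :: [X var]] :: [X x]] :: [X [X x] * [X x]]]

6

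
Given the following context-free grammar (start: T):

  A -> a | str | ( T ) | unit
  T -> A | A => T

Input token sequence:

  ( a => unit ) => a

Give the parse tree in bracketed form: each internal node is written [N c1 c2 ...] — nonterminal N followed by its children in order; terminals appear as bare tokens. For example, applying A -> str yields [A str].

T
A => T
( T ) => T
( A => T ) => T
( a => T ) => T
( a => A ) => T
( a => unit ) => T
( a => unit ) => A
( a => unit ) => a

[T [A ( [T [A a] => [T [A unit]]] )] => [T [A a]]]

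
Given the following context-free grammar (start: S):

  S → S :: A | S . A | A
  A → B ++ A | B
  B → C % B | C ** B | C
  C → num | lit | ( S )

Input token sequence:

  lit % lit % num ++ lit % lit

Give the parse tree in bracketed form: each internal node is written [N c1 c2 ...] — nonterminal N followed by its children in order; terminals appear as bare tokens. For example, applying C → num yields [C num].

S
A
B ++ A
C % B ++ A
lit % B ++ A
lit % C % B ++ A
lit % lit % B ++ A
lit % lit % C ++ A
lit % lit % num ++ A
lit % lit % num ++ B
lit % lit % num ++ C % B
lit % lit % num ++ lit % B
lit % lit % num ++ lit % C
lit % lit % num ++ lit % lit

[S [A [B [C lit] % [B [C lit] % [B [C num]]]] ++ [A [B [C lit] % [B [C lit]]]]]]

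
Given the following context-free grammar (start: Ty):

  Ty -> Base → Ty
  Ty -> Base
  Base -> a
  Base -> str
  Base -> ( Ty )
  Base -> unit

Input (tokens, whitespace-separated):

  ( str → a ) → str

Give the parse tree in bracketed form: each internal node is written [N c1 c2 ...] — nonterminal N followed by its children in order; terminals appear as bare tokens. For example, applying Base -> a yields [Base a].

Ty
Base → Ty
( Ty ) → Ty
( Base → Ty ) → Ty
( str → Ty ) → Ty
( str → Base ) → Ty
( str → a ) → Ty
( str → a ) → Base
( str → a ) → str

[Ty [Base ( [Ty [Base str] → [Ty [Base a]]] )] → [Ty [Base str]]]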